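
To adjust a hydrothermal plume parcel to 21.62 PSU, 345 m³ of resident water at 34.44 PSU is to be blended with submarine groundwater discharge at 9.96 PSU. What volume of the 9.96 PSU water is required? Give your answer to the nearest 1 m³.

379 m³

Salt balance: 345×34.44 + V×9.96 = (345+V)×21.62
11,881.8 + 9.96V = 7,458.9 + 21.62V
4,422.9 = 11.66V
V = 379.32 m³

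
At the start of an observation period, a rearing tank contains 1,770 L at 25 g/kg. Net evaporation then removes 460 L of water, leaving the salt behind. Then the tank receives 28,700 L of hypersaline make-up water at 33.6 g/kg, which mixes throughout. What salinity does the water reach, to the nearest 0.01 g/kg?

33.61 g/kg

After evaporation: salt = 1,770×25 = 44,250; volume = 1,770 − 460 = 1,310 L
After mixing: salt = 44,250 + 28,700×33.6 = 1,008,570; volume = 1,310 + 28,700 = 30,010 L
S = 1,008,570 / 30,010 = 33.6078 g/kg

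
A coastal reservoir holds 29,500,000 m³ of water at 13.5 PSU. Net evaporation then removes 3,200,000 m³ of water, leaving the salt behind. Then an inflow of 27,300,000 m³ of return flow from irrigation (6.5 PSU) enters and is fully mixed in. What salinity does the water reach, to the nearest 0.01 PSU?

10.74 PSU

After evaporation: salt = 29,500,000×13.5 = 398,250,000; volume = 29,500,000 − 3,200,000 = 26,300,000 m³
After mixing: salt = 398,250,000 + 27,300,000×6.5 = 575,700,000; volume = 26,300,000 + 27,300,000 = 53,600,000 m³
S = 575,700,000 / 53,600,000 = 10.7407 PSU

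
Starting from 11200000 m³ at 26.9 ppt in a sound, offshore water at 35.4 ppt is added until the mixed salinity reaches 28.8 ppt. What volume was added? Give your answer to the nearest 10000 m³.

3220000 m³

Salt balance: 11,200,000×26.9 + V×35.4 = (11,200,000+V)×28.8
301,280,000 + 35.4V = 322,560,000 + 28.8V
21,280,000 = 6.6V
V = 3,224,242.42 m³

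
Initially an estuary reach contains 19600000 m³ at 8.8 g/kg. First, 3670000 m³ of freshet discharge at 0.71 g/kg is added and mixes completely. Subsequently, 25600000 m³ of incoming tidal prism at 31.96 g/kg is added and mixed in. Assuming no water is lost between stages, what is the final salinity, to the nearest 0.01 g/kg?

20.32 g/kg

By conservation of dissolved salt,
Initial salt = 19,600,000×8.8 = 172,480,000
After stage 1: salt = 172,480,000 + 3,670,000×0.71 = 175,085,700; volume = 23,270,000 m³; S = 7.524 g/kg
After stage 2: salt = 175,085,700 + 25,600,000×31.96 = 993,261,700; volume = 48,870,000 m³
S = 993,261,700 / 48,870,000 = 20.3246 g/kg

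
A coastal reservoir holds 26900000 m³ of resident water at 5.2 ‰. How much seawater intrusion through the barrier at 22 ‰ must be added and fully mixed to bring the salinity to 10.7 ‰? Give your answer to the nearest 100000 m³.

Salt balance: 26,900,000×5.2 + V×22 = (26,900,000+V)×10.7
139,880,000 + 22V = 287,830,000 + 10.7V
147,950,000 = 11.3V
V = 13,092,920.35 m³

13100000 m³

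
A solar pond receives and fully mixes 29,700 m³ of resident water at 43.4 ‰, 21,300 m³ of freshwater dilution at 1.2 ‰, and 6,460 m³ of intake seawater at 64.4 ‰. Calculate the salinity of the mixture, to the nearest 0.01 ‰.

30.12 ‰

Mass of salt is conserved:
salt = 29,700×43.4 + 21,300×1.2 + 6,460×64.4 = 1,288,980 + 25,560 + 416,024 = 1,730,564
volume = 29,700 + 21,300 + 6,460 = 57,460 m³
S = 1,730,564 / 57,460 = 30.1177 ‰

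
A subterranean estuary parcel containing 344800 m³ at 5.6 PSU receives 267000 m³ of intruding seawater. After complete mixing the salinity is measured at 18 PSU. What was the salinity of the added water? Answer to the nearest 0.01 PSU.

Salt balance: 344,800×5.6 + 267,000×S = 611,800×18
1,930,880 + 267,000·S = 11,012,400
S = (11,012,400 − 1,930,880) / 267,000 = 34.0132 PSU

34.01 PSU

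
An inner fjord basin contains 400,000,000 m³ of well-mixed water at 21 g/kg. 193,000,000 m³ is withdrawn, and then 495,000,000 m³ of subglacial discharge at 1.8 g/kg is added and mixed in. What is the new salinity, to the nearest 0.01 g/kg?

7.46 g/kg

Remaining after removal: 207,000,000 m³ at 21 g/kg (salt = 4,347,000,000)
After addition: salt = 4,347,000,000 + 495,000,000×1.8 = 5,238,000,000; volume = 702,000,000 m³
S = 5,238,000,000 / 702,000,000 = 7.4615 g/kg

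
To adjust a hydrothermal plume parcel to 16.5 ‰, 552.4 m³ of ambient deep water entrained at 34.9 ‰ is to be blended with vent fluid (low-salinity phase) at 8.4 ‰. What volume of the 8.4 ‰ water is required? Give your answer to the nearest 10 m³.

Salt balance: 552.4×34.9 + V×8.4 = (552.4+V)×16.5
19,278.76 + 8.4V = 9,114.6 + 16.5V
10,164.16 = 8.1V
V = 1,254.83 m³

1250 m³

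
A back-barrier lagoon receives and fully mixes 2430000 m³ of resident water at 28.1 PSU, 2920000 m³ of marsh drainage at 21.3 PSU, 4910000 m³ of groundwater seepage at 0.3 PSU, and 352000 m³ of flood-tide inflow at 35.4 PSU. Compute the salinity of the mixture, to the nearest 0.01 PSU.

13.61 PSU

Salt balance:
salt = 2,430,000×28.1 + 2,920,000×21.3 + 4,910,000×0.3 + 352,000×35.4 = 68,283,000 + 62,196,000 + 1,473,000 + 12,460,800 = 144,412,800
volume = 2,430,000 + 2,920,000 + 4,910,000 + 352,000 = 10,612,000 m³
S = 144,412,800 / 10,612,000 = 13.6084 PSU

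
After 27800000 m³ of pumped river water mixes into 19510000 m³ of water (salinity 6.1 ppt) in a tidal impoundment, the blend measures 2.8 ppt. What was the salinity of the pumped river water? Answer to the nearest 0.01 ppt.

Salt balance: 19,510,000×6.1 + 27,800,000×S = 47,310,000×2.8
119,011,000 + 27,800,000·S = 132,468,000
S = (132,468,000 − 119,011,000) / 27,800,000 = 0.4841 ppt

0.48 ppt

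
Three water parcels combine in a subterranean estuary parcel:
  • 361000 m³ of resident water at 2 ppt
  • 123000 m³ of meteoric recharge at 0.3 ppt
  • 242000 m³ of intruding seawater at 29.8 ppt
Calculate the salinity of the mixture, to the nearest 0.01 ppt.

Conserving salt mass:
salt = 361,000×2 + 123,000×0.3 + 242,000×29.8 = 722,000 + 36,900 + 7,211,600 = 7,970,500
volume = 361,000 + 123,000 + 242,000 = 726,000 m³
S = 7,970,500 / 726,000 = 10.9787 ppt

10.98 ppt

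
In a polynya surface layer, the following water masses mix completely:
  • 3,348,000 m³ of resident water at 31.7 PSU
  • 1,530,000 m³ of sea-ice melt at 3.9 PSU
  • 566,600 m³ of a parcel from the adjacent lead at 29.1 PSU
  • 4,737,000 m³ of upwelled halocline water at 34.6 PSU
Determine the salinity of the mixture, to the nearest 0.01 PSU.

28.73 PSU

By conservation of dissolved salt,
salt = 3,348,000×31.7 + 1,530,000×3.9 + 566,600×29.1 + 4,737,000×34.6 = 106,131,600 + 5,967,000 + 16,488,060 + 163,900,200 = 292,486,860
volume = 3,348,000 + 1,530,000 + 566,600 + 4,737,000 = 10,181,600 m³
S = 292,486,860 / 10,181,600 = 28.727 PSU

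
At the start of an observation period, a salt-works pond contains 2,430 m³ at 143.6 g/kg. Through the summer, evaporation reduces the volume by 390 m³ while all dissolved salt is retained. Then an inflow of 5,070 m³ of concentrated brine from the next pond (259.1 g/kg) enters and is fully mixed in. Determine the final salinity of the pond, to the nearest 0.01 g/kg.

233.84 g/kg

After evaporation: salt = 2,430×143.6 = 348,948; volume = 2,430 − 390 = 2,040 m³
After mixing: salt = 348,948 + 5,070×259.1 = 1,662,585; volume = 2,040 + 5,070 = 7,110 m³
S = 1,662,585 / 7,110 = 233.8376 g/kg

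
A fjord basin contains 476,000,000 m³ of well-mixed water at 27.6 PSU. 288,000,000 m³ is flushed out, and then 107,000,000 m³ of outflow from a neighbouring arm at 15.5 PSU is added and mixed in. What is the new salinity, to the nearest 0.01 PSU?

Remaining after removal: 188,000,000 m³ at 27.6 PSU (salt = 5,188,800,000)
After addition: salt = 5,188,800,000 + 107,000,000×15.5 = 6,847,300,000; volume = 295,000,000 m³
S = 6,847,300,000 / 295,000,000 = 23.2112 PSU

23.21 PSU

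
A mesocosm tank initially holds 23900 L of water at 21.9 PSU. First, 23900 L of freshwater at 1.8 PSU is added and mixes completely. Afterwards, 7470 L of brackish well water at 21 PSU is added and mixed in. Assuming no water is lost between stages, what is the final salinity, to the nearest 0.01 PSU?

Weighted by volume,
Initial salt = 23,900×21.9 = 523,410
After stage 1: salt = 523,410 + 23,900×1.8 = 566,430; volume = 47,800 L; S = 11.85 PSU
After stage 2: salt = 566,430 + 7,470×21 = 723,300; volume = 55,270 L
S = 723,300 / 55,270 = 13.0867 PSU

13.09 PSU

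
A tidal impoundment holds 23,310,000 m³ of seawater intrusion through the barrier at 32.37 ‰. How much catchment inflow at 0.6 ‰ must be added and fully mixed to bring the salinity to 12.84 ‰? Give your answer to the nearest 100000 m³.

Salt balance: 23,310,000×32.37 + V×0.6 = (23,310,000+V)×12.84
754,544,700 + 0.6V = 299,300,400 + 12.84V
455,244,300 = 12.24V
V = 37,193,161.76 m³

37200000 m³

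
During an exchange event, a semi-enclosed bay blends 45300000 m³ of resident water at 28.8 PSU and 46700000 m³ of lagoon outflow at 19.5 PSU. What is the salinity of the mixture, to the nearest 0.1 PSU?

24.1 PSU

Conserving salt mass:
salt = 45,300,000×28.8 + 46,700,000×19.5 = 1,304,640,000 + 910,650,000 = 2,215,290,000
volume = 45,300,000 + 46,700,000 = 92,000,000 m³
S = 2,215,290,000 / 92,000,000 = 24.079 PSU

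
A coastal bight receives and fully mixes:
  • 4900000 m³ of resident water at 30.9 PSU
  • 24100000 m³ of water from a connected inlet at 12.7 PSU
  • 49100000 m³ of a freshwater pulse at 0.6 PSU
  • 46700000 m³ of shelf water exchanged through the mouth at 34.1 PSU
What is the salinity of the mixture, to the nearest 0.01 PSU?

16.66 PSU

Salt balance:
salt = 4,900,000×30.9 + 24,100,000×12.7 + 49,100,000×0.6 + 46,700,000×34.1 = 151,410,000 + 306,070,000 + 29,460,000 + 1,592,470,000 = 2,079,410,000
volume = 4,900,000 + 24,100,000 + 49,100,000 + 46,700,000 = 124,800,000 m³
S = 2,079,410,000 / 124,800,000 = 16.6619 PSU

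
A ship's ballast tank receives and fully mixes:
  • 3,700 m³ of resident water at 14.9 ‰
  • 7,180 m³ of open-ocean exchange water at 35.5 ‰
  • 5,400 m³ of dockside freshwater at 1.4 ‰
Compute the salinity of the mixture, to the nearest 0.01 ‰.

Mass of salt is conserved:
salt = 3,700×14.9 + 7,180×35.5 + 5,400×1.4 = 55,130 + 254,890 + 7,560 = 317,580
volume = 3,700 + 7,180 + 5,400 = 16,280 m³
S = 317,580 / 16,280 = 19.5074 ‰

19.51 ‰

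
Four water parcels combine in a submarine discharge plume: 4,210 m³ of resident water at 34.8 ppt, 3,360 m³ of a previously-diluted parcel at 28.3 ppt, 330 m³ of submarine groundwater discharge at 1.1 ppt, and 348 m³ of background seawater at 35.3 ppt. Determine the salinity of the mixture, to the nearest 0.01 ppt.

30.82 ppt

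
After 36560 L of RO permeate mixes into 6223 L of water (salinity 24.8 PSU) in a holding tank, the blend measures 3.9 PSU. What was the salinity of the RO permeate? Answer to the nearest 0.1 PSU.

0.3 PSU

Salt balance: 6,223×24.8 + 36,560×S = 42,783×3.9
154,330.4 + 36,560·S = 166,853.7
S = (166,853.7 − 154,330.4) / 36,560 = 0.3425 PSU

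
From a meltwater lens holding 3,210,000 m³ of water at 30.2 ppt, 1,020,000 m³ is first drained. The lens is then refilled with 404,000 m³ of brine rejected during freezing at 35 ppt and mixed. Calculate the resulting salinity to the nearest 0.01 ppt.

30.95 ppt

Remaining after removal: 2,190,000 m³ at 30.2 ppt (salt = 66,138,000)
After addition: salt = 66,138,000 + 404,000×35 = 80,278,000; volume = 2,594,000 m³
S = 80,278,000 / 2,594,000 = 30.9476 ppt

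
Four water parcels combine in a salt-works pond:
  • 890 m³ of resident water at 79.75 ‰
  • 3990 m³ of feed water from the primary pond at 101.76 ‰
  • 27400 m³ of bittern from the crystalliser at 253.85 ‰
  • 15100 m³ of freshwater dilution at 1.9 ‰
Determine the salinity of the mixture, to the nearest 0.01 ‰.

157.48 ‰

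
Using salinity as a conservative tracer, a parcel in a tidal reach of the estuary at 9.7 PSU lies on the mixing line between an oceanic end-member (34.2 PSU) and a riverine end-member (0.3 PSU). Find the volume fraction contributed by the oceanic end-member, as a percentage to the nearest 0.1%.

27.7%

Let g be the oceanic fraction. Salt balance per unit volume:
g×34.2 + (1−g)×0.3 = 9.7
g = (9.7 − 0.3) / (34.2 − 0.3) = 9.4/33.9 = 0.2773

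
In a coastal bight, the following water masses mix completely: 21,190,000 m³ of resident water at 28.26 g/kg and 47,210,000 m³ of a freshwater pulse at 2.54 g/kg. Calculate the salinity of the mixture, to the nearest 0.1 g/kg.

Salt balance:
salt = 21,190,000×28.26 + 47,210,000×2.54 = 598,829,400 + 119,913,400 = 718,742,800
volume = 21,190,000 + 47,210,000 = 68,400,000 m³
S = 718,742,800 / 68,400,000 = 10.508 g/kg

10.5 g/kg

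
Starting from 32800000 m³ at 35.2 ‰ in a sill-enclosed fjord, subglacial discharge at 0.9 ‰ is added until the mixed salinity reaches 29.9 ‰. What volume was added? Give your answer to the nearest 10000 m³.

Salt balance: 32,800,000×35.2 + V×0.9 = (32,800,000+V)×29.9
1,154,560,000 + 0.9V = 980,720,000 + 29.9V
173,840,000 = 29V
V = 5,994,482.76 m³

5990000 m³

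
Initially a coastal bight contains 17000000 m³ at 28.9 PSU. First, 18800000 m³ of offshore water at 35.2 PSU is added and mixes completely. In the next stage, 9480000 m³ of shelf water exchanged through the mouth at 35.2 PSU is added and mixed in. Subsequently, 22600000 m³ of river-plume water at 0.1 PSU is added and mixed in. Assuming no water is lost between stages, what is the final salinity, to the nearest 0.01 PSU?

21.94 PSU

By conservation of dissolved salt,
Initial salt = 17,000,000×28.9 = 491,300,000
After stage 1: salt = 491,300,000 + 18,800,000×35.2 = 1,153,060,000; volume = 35,800,000 m³; S = 32.208 PSU
After stage 2: salt = 1,153,060,000 + 9,480,000×35.2 = 1,486,756,000; volume = 45,280,000 m³; S = 32.835 PSU
After stage 3: salt = 1,486,756,000 + 22,600,000×0.1 = 1,489,016,000; volume = 67,880,000 m³
S = 1,489,016,000 / 67,880,000 = 21.936 PSU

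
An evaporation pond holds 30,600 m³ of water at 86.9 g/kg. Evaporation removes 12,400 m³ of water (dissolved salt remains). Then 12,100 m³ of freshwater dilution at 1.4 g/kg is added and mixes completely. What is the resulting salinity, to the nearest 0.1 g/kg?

After evaporation: salt = 30,600×86.9 = 2,659,140; volume = 30,600 − 12,400 = 18,200 m³
After mixing: salt = 2,659,140 + 12,100×1.4 = 2,676,080; volume = 18,200 + 12,100 = 30,300 m³
S = 2,676,080 / 30,300 = 88.3195 g/kg

88.3 g/kg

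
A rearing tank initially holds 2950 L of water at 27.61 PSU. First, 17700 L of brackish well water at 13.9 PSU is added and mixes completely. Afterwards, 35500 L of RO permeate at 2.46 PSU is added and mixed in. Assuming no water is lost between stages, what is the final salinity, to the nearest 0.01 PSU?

Salt balance:
Initial salt = 2,950×27.61 = 81,449.5
After stage 1: salt = 81,449.5 + 17,700×13.9 = 327,479.5; volume = 20,650 L; S = 15.859 PSU
After stage 2: salt = 327,479.5 + 35,500×2.46 = 414,809.5; volume = 56,150 L
S = 414,809.5 / 56,150 = 7.3875 PSU

7.39 PSU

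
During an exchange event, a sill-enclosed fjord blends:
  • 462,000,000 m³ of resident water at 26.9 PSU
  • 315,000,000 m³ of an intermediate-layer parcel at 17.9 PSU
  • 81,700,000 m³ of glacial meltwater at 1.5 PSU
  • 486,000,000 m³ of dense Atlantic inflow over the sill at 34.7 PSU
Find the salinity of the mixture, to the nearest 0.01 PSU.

Mass of salt is conserved:
salt = 462,000,000×26.9 + 315,000,000×17.9 + 81,700,000×1.5 + 486,000,000×34.7 = 12,427,800,000 + 5,638,500,000 + 122,550,000 + 16,864,200,000 = 35,053,050,000
volume = 462,000,000 + 315,000,000 + 81,700,000 + 486,000,000 = 1,344,700,000 m³
S = 35,053,050,000 / 1,344,700,000 = 26.0676 PSU

26.07 PSU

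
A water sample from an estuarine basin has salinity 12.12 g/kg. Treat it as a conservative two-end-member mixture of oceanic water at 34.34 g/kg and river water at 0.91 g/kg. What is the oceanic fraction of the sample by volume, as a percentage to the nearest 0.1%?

33.5%

Let g be the oceanic fraction. Salt balance per unit volume:
g×34.34 + (1−g)×0.91 = 12.12
g = (12.12 − 0.91) / (34.34 − 0.91) = 11.21/33.43 = 0.3353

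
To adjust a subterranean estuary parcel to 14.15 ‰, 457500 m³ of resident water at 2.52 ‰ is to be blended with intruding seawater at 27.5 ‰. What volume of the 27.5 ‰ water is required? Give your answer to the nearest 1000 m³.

Salt balance: 457,500×2.52 + V×27.5 = (457,500+V)×14.15
1,152,900 + 27.5V = 6,473,625 + 14.15V
5,320,725 = 13.35V
V = 398,556.18 m³

399000 m³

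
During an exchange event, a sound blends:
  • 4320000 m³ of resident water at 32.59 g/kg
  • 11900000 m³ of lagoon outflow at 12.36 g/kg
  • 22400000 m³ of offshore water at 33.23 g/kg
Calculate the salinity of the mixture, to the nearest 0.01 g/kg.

Weighted by volume,
salt = 4,320,000×32.59 + 11,900,000×12.36 + 22,400,000×33.23 = 140,788,800 + 147,084,000 + 744,352,000 = 1,032,224,800
volume = 4,320,000 + 11,900,000 + 22,400,000 = 38,620,000 m³
S = 1,032,224,800 / 38,620,000 = 26.7277 g/kg

26.73 g/kg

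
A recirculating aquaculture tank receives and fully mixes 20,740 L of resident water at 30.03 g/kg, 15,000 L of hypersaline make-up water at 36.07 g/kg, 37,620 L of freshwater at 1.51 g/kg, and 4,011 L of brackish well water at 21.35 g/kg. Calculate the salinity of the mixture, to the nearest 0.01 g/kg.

Total salt / total volume:
salt = 20,740×30.03 + 15,000×36.07 + 37,620×1.51 + 4,011×21.35 = 622,822.2 + 541,050 + 56,806.2 + 85,634.85 = 1,306,313.25
volume = 20,740 + 15,000 + 37,620 + 4,011 = 77,371 L
S = 1,306,313.25 / 77,371 = 16.8838 g/kg

16.88 g/kg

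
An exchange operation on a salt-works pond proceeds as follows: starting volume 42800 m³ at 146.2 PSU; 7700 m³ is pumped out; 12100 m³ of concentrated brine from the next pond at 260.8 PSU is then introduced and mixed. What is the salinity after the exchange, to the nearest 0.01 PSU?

Remaining after removal: 35,100 m³ at 146.2 PSU (salt = 5,131,620)
After addition: salt = 5,131,620 + 12,100×260.8 = 8,287,300; volume = 47,200 m³
S = 8,287,300 / 47,200 = 175.5784 PSU

175.58 PSU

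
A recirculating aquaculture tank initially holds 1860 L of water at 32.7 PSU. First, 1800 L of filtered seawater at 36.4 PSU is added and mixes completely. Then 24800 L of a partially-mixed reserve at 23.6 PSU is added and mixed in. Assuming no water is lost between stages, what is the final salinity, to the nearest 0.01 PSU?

25.00 PSU

Salt balance:
Initial salt = 1,860×32.7 = 60,822
After stage 1: salt = 60,822 + 1,800×36.4 = 126,342; volume = 3,660 L; S = 34.52 PSU
After stage 2: salt = 126,342 + 24,800×23.6 = 711,622; volume = 28,460 L
S = 711,622 / 28,460 = 25.0043 PSU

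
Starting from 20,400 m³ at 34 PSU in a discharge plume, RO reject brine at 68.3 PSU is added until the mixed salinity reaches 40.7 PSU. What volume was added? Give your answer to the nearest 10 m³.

Salt balance: 20,400×34 + V×68.3 = (20,400+V)×40.7
693,600 + 68.3V = 830,280 + 40.7V
136,680 = 27.6V
V = 4,952.17 m³

4950 m³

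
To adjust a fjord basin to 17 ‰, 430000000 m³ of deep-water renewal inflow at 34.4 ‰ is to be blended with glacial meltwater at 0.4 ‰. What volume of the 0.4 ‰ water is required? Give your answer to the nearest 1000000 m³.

Salt balance: 430,000,000×34.4 + V×0.4 = (430,000,000+V)×17
14,792,000,000 + 0.4V = 7,310,000,000 + 17V
7,482,000,000 = 16.6V
V = 450,722,891.57 m³

451000000 m³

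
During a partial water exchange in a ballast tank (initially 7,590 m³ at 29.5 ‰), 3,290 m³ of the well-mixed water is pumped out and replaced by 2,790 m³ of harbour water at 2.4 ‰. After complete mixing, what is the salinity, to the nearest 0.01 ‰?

Remaining after removal: 4,300 m³ at 29.5 ‰ (salt = 126,850)
After addition: salt = 126,850 + 2,790×2.4 = 133,546; volume = 7,090 m³
S = 133,546 / 7,090 = 18.8358 ‰

18.84 ‰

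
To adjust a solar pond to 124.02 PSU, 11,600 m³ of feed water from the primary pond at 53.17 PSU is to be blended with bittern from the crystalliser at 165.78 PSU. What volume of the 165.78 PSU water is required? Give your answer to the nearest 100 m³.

19700 m³

Salt balance: 11,600×53.17 + V×165.78 = (11,600+V)×124.02
616,772 + 165.78V = 1,438,632 + 124.02V
821,860 = 41.76V
V = 19,680.56 m³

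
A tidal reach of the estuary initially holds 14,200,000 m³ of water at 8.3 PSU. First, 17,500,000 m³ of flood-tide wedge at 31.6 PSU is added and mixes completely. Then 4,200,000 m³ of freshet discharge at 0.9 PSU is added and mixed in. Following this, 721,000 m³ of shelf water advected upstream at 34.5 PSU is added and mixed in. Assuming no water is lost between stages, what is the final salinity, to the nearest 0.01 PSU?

19.10 PSU

Conserving salt mass:
Initial salt = 14,200,000×8.3 = 117,860,000
After stage 1: salt = 117,860,000 + 17,500,000×31.6 = 670,860,000; volume = 31,700,000 m³; S = 21.163 PSU
After stage 2: salt = 670,860,000 + 4,200,000×0.9 = 674,640,000; volume = 35,900,000 m³; S = 18.792 PSU
After stage 3: salt = 674,640,000 + 721,000×34.5 = 699,514,500; volume = 36,621,000 m³
S = 699,514,500 / 36,621,000 = 19.1015 PSU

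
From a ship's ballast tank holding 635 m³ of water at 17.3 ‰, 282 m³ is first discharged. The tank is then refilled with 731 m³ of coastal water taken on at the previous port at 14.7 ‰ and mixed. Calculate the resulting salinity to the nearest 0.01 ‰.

Remaining after removal: 353 m³ at 17.3 ‰ (salt = 6,106.9)
After addition: salt = 6,106.9 + 731×14.7 = 16,852.6; volume = 1,084 m³
S = 16,852.6 / 1,084 = 15.5467 ‰

15.55 ‰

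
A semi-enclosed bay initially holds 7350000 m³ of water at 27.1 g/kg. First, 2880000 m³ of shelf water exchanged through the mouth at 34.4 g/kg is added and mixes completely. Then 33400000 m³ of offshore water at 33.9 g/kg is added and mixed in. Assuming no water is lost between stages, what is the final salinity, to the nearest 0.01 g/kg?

32.79 g/kg

Salt balance:
Initial salt = 7,350,000×27.1 = 199,185,000
After stage 1: salt = 199,185,000 + 2,880,000×34.4 = 298,257,000; volume = 10,230,000 m³; S = 29.155 g/kg
After stage 2: salt = 298,257,000 + 33,400,000×33.9 = 1,430,517,000; volume = 43,630,000 m³
S = 1,430,517,000 / 43,630,000 = 32.7875 g/kg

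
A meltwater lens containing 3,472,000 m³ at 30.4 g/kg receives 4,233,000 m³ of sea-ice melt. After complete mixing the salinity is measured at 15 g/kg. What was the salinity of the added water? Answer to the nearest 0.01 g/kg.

2.37 g/kg

Salt balance: 3,472,000×30.4 + 4,233,000×S = 7,705,000×15
105,548,800 + 4,233,000·S = 115,575,000
S = (115,575,000 − 105,548,800) / 4,233,000 = 2.3686 g/kg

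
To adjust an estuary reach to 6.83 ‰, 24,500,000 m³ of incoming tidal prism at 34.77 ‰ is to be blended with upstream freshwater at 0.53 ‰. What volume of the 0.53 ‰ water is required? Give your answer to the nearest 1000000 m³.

Salt balance: 24,500,000×34.77 + V×0.53 = (24,500,000+V)×6.83
851,865,000 + 0.53V = 167,335,000 + 6.83V
684,530,000 = 6.3V
V = 108,655,555.56 m³

109000000 m³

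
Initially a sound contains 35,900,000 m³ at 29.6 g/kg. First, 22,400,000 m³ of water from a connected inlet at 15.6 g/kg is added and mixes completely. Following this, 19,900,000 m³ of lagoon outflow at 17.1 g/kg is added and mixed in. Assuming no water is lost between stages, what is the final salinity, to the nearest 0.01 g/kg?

Mass of salt is conserved:
Initial salt = 35,900,000×29.6 = 1,062,640,000
After stage 1: salt = 1,062,640,000 + 22,400,000×15.6 = 1,412,080,000; volume = 58,300,000 m³; S = 24.221 g/kg
After stage 2: salt = 1,412,080,000 + 19,900,000×17.1 = 1,752,370,000; volume = 78,200,000 m³
S = 1,752,370,000 / 78,200,000 = 22.4088 g/kg

22.41 g/kg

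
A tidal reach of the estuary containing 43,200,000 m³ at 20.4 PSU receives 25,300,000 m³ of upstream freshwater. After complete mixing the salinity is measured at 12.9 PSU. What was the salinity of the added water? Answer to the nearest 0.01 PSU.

0.09 PSU

Salt balance: 43,200,000×20.4 + 25,300,000×S = 68,500,000×12.9
881,280,000 + 25,300,000·S = 883,650,000
S = (883,650,000 − 881,280,000) / 25,300,000 = 0.0937 PSU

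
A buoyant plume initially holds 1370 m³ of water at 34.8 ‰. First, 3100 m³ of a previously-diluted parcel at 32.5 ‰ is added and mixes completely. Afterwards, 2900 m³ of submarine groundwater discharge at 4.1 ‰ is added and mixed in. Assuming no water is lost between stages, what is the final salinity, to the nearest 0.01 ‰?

21.75 ‰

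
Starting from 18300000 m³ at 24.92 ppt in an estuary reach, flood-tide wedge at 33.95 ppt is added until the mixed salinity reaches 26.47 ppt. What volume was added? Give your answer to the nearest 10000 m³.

Salt balance: 18,300,000×24.92 + V×33.95 = (18,300,000+V)×26.47
456,036,000 + 33.95V = 484,401,000 + 26.47V
28,365,000 = 7.48V
V = 3,792,112.3 m³

3790000 m³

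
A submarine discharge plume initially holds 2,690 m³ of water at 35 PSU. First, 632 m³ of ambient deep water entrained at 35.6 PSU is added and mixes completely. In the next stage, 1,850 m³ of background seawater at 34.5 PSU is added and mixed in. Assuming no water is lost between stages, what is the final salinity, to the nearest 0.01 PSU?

34.89 PSU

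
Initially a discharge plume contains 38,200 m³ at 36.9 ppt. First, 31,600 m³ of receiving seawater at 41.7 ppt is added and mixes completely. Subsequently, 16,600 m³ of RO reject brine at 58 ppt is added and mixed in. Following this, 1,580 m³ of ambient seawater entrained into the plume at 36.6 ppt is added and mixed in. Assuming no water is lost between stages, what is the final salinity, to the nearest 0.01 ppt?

By conservation of dissolved salt,
Initial salt = 38,200×36.9 = 1,409,580
After stage 1: salt = 1,409,580 + 31,600×41.7 = 2,727,300; volume = 69,800 m³; S = 39.073 ppt
After stage 2: salt = 2,727,300 + 16,600×58 = 3,690,100; volume = 86,400 m³; S = 42.709 ppt
After stage 3: salt = 3,690,100 + 1,580×36.6 = 3,747,928; volume = 87,980 m³
S = 3,747,928 / 87,980 = 42.5998 ppt

42.60 ppt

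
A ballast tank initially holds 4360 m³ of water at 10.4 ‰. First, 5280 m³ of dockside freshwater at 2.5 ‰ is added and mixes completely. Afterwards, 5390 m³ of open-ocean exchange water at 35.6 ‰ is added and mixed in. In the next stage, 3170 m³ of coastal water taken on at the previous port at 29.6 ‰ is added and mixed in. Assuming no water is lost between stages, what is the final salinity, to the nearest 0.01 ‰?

Mass of salt is conserved:
Initial salt = 4,360×10.4 = 45,344
After stage 1: salt = 45,344 + 5,280×2.5 = 58,544; volume = 9,640 m³; S = 6.073 ‰
After stage 2: salt = 58,544 + 5,390×35.6 = 250,428; volume = 15,030 m³; S = 16.662 ‰
After stage 3: salt = 250,428 + 3,170×29.6 = 344,260; volume = 18,200 m³
S = 344,260 / 18,200 = 18.9154 ‰

18.92 ‰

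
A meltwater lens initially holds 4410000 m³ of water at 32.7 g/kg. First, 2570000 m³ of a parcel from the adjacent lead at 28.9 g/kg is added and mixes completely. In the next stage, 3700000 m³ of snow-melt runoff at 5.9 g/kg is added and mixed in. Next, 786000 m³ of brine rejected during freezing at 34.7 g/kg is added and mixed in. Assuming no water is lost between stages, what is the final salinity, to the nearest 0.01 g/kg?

23.34 g/kg

Mass of salt is conserved:
Initial salt = 4,410,000×32.7 = 144,207,000
After stage 1: salt = 144,207,000 + 2,570,000×28.9 = 218,480,000; volume = 6,980,000 m³; S = 31.301 g/kg
After stage 2: salt = 218,480,000 + 3,700,000×5.9 = 240,310,000; volume = 10,680,000 m³; S = 22.501 g/kg
After stage 3: salt = 240,310,000 + 786,000×34.7 = 267,584,200; volume = 11,466,000 m³
S = 267,584,200 / 11,466,000 = 23.3372 g/kg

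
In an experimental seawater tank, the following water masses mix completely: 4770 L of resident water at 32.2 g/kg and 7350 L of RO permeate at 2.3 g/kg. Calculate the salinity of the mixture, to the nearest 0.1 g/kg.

14.1 g/kg

By conservation of dissolved salt,
salt = 4,770×32.2 + 7,350×2.3 = 153,594 + 16,905 = 170,499
volume = 4,770 + 7,350 = 12,120 L
S = 170,499 / 12,120 = 14.068 g/kg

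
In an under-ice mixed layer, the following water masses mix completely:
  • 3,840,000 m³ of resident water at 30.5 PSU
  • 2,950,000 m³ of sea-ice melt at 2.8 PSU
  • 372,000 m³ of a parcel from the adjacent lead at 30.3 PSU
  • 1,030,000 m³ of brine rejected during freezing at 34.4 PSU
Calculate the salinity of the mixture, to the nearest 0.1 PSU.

Conserving salt mass:
salt = 3,840,000×30.5 + 2,950,000×2.8 + 372,000×30.3 + 1,030,000×34.4 = 117,120,000 + 8,260,000 + 11,271,600 + 35,432,000 = 172,083,600
volume = 3,840,000 + 2,950,000 + 372,000 + 1,030,000 = 8,192,000 m³
S = 172,083,600 / 8,192,000 = 21.006 PSU

21.0 PSU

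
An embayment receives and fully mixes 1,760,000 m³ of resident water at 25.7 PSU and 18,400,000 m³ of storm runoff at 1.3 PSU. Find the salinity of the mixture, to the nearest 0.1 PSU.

Weighted by volume,
salt = 1,760,000×25.7 + 18,400,000×1.3 = 45,232,000 + 23,920,000 = 69,152,000
volume = 1,760,000 + 18,400,000 = 20,160,000 m³
S = 69,152,000 / 20,160,000 = 3.43 PSU

3.4 PSU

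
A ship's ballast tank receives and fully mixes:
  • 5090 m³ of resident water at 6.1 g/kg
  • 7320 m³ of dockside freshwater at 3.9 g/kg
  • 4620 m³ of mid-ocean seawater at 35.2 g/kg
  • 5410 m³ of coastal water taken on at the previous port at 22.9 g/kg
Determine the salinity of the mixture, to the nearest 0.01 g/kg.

15.42 g/kg

Mass of salt is conserved:
salt = 5,090×6.1 + 7,320×3.9 + 4,620×35.2 + 5,410×22.9 = 31,049 + 28,548 + 162,624 + 123,889 = 346,110
volume = 5,090 + 7,320 + 4,620 + 5,410 = 22,440 m³
S = 346,110 / 22,440 = 15.4238 g/kg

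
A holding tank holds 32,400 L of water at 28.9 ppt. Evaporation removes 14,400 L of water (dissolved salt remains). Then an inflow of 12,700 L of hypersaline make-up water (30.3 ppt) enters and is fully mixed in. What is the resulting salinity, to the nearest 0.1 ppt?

After evaporation: salt = 32,400×28.9 = 936,360; volume = 32,400 − 14,400 = 18,000 L
After mixing: salt = 936,360 + 12,700×30.3 = 1,321,170; volume = 18,000 + 12,700 = 30,700 L
S = 1,321,170 / 30,700 = 43.0349 ppt

43.0 ppt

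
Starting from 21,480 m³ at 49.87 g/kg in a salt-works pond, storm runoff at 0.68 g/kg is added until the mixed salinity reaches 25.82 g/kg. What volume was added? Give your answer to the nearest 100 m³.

20500 m³

Salt balance: 21,480×49.87 + V×0.68 = (21,480+V)×25.82
1,071,207.6 + 0.68V = 554,613.6 + 25.82V
516,594 = 25.14V
V = 20,548.69 m³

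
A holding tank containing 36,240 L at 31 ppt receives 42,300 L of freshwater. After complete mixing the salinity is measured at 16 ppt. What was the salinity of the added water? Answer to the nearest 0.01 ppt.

Salt balance: 36,240×31 + 42,300×S = 78,540×16
1,123,440 + 42,300·S = 1,256,640
S = (1,256,640 − 1,123,440) / 42,300 = 3.1489 ppt

3.15 ppt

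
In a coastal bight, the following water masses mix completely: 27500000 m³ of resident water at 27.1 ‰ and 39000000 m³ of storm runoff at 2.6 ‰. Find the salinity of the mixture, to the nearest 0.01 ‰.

12.73 ‰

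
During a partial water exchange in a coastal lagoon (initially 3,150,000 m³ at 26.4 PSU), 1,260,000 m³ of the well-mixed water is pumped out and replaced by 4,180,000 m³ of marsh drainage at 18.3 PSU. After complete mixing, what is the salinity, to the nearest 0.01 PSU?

20.82 PSU

Remaining after removal: 1,890,000 m³ at 26.4 PSU (salt = 49,896,000)
After addition: salt = 49,896,000 + 4,180,000×18.3 = 126,390,000; volume = 6,070,000 m³
S = 126,390,000 / 6,070,000 = 20.8221 PSU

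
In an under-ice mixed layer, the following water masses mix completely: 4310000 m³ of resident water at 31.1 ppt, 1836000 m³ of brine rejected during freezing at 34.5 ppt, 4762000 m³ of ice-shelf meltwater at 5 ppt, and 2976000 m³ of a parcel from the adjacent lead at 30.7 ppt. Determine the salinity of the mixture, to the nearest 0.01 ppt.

22.51 ppt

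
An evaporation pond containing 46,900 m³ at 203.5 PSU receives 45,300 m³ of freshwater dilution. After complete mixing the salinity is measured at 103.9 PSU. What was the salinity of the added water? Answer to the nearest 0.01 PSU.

Salt balance: 46,900×203.5 + 45,300×S = 92,200×103.9
9,544,150 + 45,300·S = 9,579,580
S = (9,579,580 − 9,544,150) / 45,300 = 0.7821 PSU

0.78 PSU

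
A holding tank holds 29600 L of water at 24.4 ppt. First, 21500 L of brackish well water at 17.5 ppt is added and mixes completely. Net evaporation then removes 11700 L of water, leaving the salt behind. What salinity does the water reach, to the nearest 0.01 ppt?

After mixing: salt = 29,600×24.4 + 21,500×17.5 = 1,098,490; volume = 51,100 L
After evaporation: salt unchanged = 1,098,490; volume = 51,100 − 11,700 = 39,400 L
S = 1,098,490 / 39,400 = 27.8805 ppt

27.88 ppt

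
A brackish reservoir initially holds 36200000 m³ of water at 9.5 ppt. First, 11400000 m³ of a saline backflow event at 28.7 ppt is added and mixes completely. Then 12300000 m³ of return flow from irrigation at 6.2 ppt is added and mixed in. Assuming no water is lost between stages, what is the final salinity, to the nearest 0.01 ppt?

12.48 ppt

Weighted by volume,
Initial salt = 36,200,000×9.5 = 343,900,000
After stage 1: salt = 343,900,000 + 11,400,000×28.7 = 671,080,000; volume = 47,600,000 m³; S = 14.098 ppt
After stage 2: salt = 671,080,000 + 12,300,000×6.2 = 747,340,000; volume = 59,900,000 m³
S = 747,340,000 / 59,900,000 = 12.4765 ppt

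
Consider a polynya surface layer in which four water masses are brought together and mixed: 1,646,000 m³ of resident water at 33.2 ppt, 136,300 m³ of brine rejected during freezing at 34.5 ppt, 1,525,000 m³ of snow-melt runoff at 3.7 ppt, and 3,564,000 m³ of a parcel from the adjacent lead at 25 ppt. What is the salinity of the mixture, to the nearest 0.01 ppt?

22.43 ppt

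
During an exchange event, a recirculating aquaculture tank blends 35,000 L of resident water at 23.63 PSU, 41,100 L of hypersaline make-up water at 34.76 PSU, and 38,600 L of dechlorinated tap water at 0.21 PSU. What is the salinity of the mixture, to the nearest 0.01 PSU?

19.74 PSU

Mass of salt is conserved:
salt = 35,000×23.63 + 41,100×34.76 + 38,600×0.21 = 827,050 + 1,428,636 + 8,106 = 2,263,792
volume = 35,000 + 41,100 + 38,600 = 114,700 L
S = 2,263,792 / 114,700 = 19.7366 PSU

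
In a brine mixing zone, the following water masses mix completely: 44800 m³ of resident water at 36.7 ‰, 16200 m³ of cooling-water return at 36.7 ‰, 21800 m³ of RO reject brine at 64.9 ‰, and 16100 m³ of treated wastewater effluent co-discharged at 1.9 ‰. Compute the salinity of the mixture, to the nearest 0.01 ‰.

Conserving salt mass:
salt = 44,800×36.7 + 16,200×36.7 + 21,800×64.9 + 16,100×1.9 = 1,644,160 + 594,540 + 1,414,820 + 30,590 = 3,684,110
volume = 44,800 + 16,200 + 21,800 + 16,100 = 98,900 m³
S = 3,684,110 / 98,900 = 37.2509 ‰

37.25 ‰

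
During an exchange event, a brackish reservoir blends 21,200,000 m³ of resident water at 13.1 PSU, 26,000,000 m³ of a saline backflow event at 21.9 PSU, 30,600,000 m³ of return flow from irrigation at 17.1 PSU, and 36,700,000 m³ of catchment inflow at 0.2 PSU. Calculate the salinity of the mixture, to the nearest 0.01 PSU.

Weighted by volume,
salt = 21,200,000×13.1 + 26,000,000×21.9 + 30,600,000×17.1 + 36,700,000×0.2 = 277,720,000 + 569,400,000 + 523,260,000 + 7,340,000 = 1,377,720,000
volume = 21,200,000 + 26,000,000 + 30,600,000 + 36,700,000 = 114,500,000 m³
S = 1,377,720,000 / 114,500,000 = 12.0325 PSU

12.03 PSU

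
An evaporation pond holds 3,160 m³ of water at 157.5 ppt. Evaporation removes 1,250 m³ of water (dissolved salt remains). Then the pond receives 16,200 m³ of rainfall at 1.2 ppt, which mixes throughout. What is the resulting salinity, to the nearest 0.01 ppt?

28.56 ppt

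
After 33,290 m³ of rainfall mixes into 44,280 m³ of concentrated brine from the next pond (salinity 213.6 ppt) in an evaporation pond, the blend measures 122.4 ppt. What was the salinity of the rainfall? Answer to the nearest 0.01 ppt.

Salt balance: 44,280×213.6 + 33,290×S = 77,570×122.4
9,458,208 + 33,290·S = 9,494,568
S = (9,494,568 − 9,458,208) / 33,290 = 1.0922 ppt

1.09 ppt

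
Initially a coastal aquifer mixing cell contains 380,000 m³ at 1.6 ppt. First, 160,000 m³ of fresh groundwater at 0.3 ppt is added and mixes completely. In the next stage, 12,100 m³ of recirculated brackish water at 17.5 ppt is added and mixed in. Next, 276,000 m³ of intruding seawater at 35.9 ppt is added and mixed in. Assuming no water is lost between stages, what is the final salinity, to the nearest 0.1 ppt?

13.0 ppt

By conservation of dissolved salt,
Initial salt = 380,000×1.6 = 608,000
After stage 1: salt = 608,000 + 160,000×0.3 = 656,000; volume = 540,000 m³; S = 1.215 ppt
After stage 2: salt = 656,000 + 12,100×17.5 = 867,750; volume = 552,100 m³; S = 1.572 ppt
After stage 3: salt = 867,750 + 276,000×35.9 = 10,776,150; volume = 828,100 m³
S = 10,776,150 / 828,100 = 13.0131 ppt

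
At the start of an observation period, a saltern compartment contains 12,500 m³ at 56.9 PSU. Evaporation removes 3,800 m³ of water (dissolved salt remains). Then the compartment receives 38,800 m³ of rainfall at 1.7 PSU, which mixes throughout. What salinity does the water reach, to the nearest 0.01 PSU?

After evaporation: salt = 12,500×56.9 = 711,250; volume = 12,500 − 3,800 = 8,700 m³
After mixing: salt = 711,250 + 38,800×1.7 = 777,210; volume = 8,700 + 38,800 = 47,500 m³
S = 777,210 / 47,500 = 16.3623 PSU

16.36 PSU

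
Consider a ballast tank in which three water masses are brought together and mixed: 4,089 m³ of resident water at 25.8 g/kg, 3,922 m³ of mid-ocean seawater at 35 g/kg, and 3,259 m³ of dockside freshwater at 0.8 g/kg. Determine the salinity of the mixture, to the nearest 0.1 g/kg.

Mass of salt is conserved:
salt = 4,089×25.8 + 3,922×35 + 3,259×0.8 = 105,496.2 + 137,270 + 2,607.2 = 245,373.4
volume = 4,089 + 3,922 + 3,259 = 11,270 m³
S = 245,373.4 / 11,270 = 21.772 g/kg

21.8 g/kg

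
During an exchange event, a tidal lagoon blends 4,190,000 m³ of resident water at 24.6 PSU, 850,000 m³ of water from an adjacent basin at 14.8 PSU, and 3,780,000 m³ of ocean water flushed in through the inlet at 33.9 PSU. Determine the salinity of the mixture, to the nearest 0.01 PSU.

27.64 PSU

By conservation of dissolved salt,
salt = 4,190,000×24.6 + 850,000×14.8 + 3,780,000×33.9 = 103,074,000 + 12,580,000 + 128,142,000 = 243,796,000
volume = 4,190,000 + 850,000 + 3,780,000 = 8,820,000 m³
S = 243,796,000 / 8,820,000 = 27.6413 PSU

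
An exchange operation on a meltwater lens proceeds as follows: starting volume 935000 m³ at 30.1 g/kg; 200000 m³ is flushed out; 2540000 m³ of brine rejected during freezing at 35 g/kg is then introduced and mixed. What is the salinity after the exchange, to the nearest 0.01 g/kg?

Remaining after removal: 735,000 m³ at 30.1 g/kg (salt = 22,123,500)
After addition: salt = 22,123,500 + 2,540,000×35 = 111,023,500; volume = 3,275,000 m³
S = 111,023,500 / 3,275,000 = 33.9003 g/kg

33.90 g/kg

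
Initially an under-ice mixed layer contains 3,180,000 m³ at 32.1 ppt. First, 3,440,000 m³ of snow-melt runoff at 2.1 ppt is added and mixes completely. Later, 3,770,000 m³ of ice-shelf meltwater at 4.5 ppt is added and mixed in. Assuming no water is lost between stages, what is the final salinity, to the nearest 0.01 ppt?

Weighted by volume,
Initial salt = 3,180,000×32.1 = 102,078,000
After stage 1: salt = 102,078,000 + 3,440,000×2.1 = 109,302,000; volume = 6,620,000 m³; S = 16.511 ppt
After stage 2: salt = 109,302,000 + 3,770,000×4.5 = 126,267,000; volume = 10,390,000 m³
S = 126,267,000 / 10,390,000 = 12.1527 ppt

12.15 ppt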